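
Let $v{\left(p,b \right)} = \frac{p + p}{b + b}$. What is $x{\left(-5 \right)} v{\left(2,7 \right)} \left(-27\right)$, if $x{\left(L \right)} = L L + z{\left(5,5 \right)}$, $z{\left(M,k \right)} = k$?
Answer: $- \frac{1620}{7} \approx -231.43$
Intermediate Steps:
$v{\left(p,b \right)} = \frac{p}{b}$ ($v{\left(p,b \right)} = \frac{2 p}{2 b} = 2 p \frac{1}{2 b} = \frac{p}{b}$)
$x{\left(L \right)} = 5 + L^{2}$ ($x{\left(L \right)} = L L + 5 = L^{2} + 5 = 5 + L^{2}$)
$x{\left(-5 \right)} v{\left(2,7 \right)} \left(-27\right) = \left(5 + \left(-5\right)^{2}\right) \frac{2}{7} \left(-27\right) = \left(5 + 25\right) 2 \cdot \frac{1}{7} \left(-27\right) = 30 \cdot \frac{2}{7} \left(-27\right) = \frac{60}{7} \left(-27\right) = - \frac{1620}{7}$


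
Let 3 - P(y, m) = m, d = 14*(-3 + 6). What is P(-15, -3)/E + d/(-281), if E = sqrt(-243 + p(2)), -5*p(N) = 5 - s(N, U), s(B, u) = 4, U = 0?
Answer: -42/281 - 3*I*sqrt(95)/76 ≈ -0.14947 - 0.38474*I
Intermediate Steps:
d = 42 (d = 14*3 = 42)
P(y, m) = 3 - m
p(N) = -1/5 (p(N) = -(5 - 1*4)/5 = -(5 - 4)/5 = -1/5*1 = -1/5)
E = 8*I*sqrt(95)/5 (E = sqrt(-243 - 1/5) = sqrt(-1216/5) = 8*I*sqrt(95)/5 ≈ 15.595*I)
P(-15, -3)/E + d/(-281) = (3 - 1*(-3))/((8*I*sqrt(95)/5)) + 42/(-281) = (3 + 3)*(-I*sqrt(95)/152) + 42*(-1/281) = 6*(-I*sqrt(95)/152) - 42/281 = -3*I*sqrt(95)/76 - 42/281 = -42/281 - 3*I*sqrt(95)/76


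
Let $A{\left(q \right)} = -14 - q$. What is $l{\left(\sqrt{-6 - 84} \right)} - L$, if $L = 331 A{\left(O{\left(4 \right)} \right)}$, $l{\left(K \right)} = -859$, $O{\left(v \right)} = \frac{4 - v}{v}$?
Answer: $3775$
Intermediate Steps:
$O{\left(v \right)} = \frac{4 - v}{v}$
$L = -4634$ ($L = 331 \left(-14 - \frac{4 - 4}{4}\right) = 331 \left(-14 - \frac{1}{4} \cdot 0\right) = 331 \left(-14 - 0\right) = 331 \left(-14 + 0\right) = 331 \left(-14\right) = -4634$)
$l{\left(\sqrt{-6 - 84} \right)} - L = -859 - -4634 = -859 + 4634 = 3775$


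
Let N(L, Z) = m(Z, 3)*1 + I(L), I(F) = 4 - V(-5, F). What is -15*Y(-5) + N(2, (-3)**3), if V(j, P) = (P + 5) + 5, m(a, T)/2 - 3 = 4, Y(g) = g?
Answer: 81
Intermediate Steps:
m(a, T) = 14 (m(a, T) = 6 + 2*4 = 6 + 8 = 14)
V(j, P) = 10 + P (V(j, P) = (5 + P) + 5 = 10 + P)
I(F) = -6 - F (I(F) = 4 - (10 + F) = 4 + (-10 - F) = -6 - F)
N(L, Z) = 8 - L (N(L, Z) = 14*1 + (-6 - L) = 14 + (-6 - L) = 8 - L)
-15*Y(-5) + N(2, (-3)**3) = -15*(-5) + (8 - 1*2) = 75 + (8 - 2) = 75 + 6 = 81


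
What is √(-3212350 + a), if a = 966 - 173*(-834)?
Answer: I*√3067102 ≈ 1751.3*I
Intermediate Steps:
a = 145248 (a = 966 + 144282 = 145248)
√(-3212350 + a) = √(-3212350 + 145248) = √(-3067102) = I*√3067102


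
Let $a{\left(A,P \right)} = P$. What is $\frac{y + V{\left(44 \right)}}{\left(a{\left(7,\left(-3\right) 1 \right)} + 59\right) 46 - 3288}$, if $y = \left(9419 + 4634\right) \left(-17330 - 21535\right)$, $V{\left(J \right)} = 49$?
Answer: $\frac{136542449}{178} \approx 7.6709 \cdot 10^{5}$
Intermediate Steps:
$y = -546169845$ ($y = 14053 \left(-38865\right) = -546169845$)
$\frac{y + V{\left(44 \right)}}{\left(a{\left(7,\left(-3\right) 1 \right)} + 59\right) 46 - 3288} = \frac{-546169845 + 49}{\left(\left(-3\right) 1 + 59\right) 46 - 3288} = - \frac{546169796}{\left(-3 + 59\right) 46 - 3288} = - \frac{546169796}{56 \cdot 46 - 3288} = - \frac{546169796}{2576 - 3288} = - \frac{546169796}{-712} = \left(-546169796\right) \left(- \frac{1}{712}\right) = \frac{136542449}{178}$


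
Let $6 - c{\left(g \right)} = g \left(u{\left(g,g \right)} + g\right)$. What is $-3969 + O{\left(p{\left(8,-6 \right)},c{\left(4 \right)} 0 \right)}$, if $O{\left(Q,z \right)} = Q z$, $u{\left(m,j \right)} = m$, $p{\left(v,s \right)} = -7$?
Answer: $-3969$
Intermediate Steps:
$c{\left(g \right)} = 6 - 2 g^{2}$ ($c{\left(g \right)} = 6 - g \left(g + g\right) = 6 - g 2 g = 6 - 2 g^{2}$)
$-3969 + O{\left(p{\left(8,-6 \right)},c{\left(4 \right)} 0 \right)} = -3969 - 7 \left(6 - 2 \cdot 4^{2}\right) 0 = -3969 - 7 \left(6 - 32\right) 0 = -3969 - 7 \left(\left(-26\right) 0\right) = -3969 - 0 = -3969 + 0 = -3969$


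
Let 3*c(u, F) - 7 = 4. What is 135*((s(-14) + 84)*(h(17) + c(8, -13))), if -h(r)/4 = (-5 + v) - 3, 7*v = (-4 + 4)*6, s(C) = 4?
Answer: 423720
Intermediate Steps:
v = 0 (v = ((-4 + 4)*6)/7 = (0*6)/7 = (⅐)*0 = 0)
c(u, F) = 11/3 (c(u, F) = 7/3 + (⅓)*4 = 7/3 + 4/3 = 11/3)
h(r) = 32 (h(r) = -4*((-5 + 0) - 3) = -4*(-5 - 3) = -4*(-8) = 32)
135*((s(-14) + 84)*(h(17) + c(8, -13))) = 135*((4 + 84)*(32 + 11/3)) = 135*(88*(107/3)) = 135*(9416/3) = 423720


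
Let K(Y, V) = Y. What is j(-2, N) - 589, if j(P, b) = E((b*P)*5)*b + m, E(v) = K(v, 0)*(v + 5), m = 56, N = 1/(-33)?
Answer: -19156171/35937 ≈ -533.05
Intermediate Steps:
N = -1/33 ≈ -0.030303
E(v) = v*(5 + v) (E(v) = v*(v + 5) = v*(5 + v))
j(P, b) = 56 + 5*P*b²*(5 + 5*P*b) (j(P, b) = (((b*P)*5)*(5 + (b*P)*5))*b + 56 = (((P*b)*5)*(5 + (P*b)*5))*b + 56 = ((5*P*b)*(5 + 5*P*b))*b + 56 = (5*P*b*(5 + 5*P*b))*b + 56 = 5*P*b²*(5 + 5*P*b) + 56 = 56 + 5*P*b²*(5 + 5*P*b))
j(-2, N) - 589 = (56 + 25*(-2)*(-1/33)²*(1 - 2*(-1/33))) - 589 = (56 + 25*(-2)*(1/1089)*(1 + 2/33)) - 589 = (56 + 25*(-2)*(1/1089)*(35/33)) - 589 = (56 - 1750/35937) - 589 = 2010722/35937 - 589 = -19156171/35937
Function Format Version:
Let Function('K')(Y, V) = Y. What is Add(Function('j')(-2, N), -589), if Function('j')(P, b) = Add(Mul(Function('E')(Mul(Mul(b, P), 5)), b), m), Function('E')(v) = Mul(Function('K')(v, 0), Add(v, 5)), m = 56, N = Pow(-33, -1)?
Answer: Rational(-19156171, 35937) ≈ -533.05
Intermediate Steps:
N = Rational(-1, 33) ≈ -0.030303
Function('E')(v) = Mul(v, Add(5, v)) (Function('E')(v) = Mul(v, Add(v, 5)) = Mul(v, Add(5, v)))
Function('j')(P, b) = Add(56, Mul(5, P, Pow(b, 2), Add(5, Mul(5, P, b)))) (Function('j')(P, b) = Add(Mul(Mul(Mul(Mul(b, P), 5), Add(5, Mul(Mul(b, P), 5))), b), 56) = Add(Mul(Mul(Mul(Mul(P, b), 5), Add(5, Mul(Mul(P, b), 5))), b), 56) = Add(Mul(Mul(Mul(5, P, b), Add(5, Mul(5, P, b))), b), 56) = Add(Mul(Mul(5, P, b, Add(5, Mul(5, P, b))), b), 56) = Add(Mul(5, P, Pow(b, 2), Add(5, Mul(5, P, b))), 56) = Add(56, Mul(5, P, Pow(b, 2), Add(5, Mul(5, P, b)))))
Add(Function('j')(-2, N), -589) = Add(Add(56, Mul(25, -2, Pow(Rational(-1, 33), 2), Add(1, Mul(-2, Rational(-1, 33))))), -589) = Add(Add(56, Mul(25, -2, Rational(1, 1089), Add(1, Rational(2, 33)))), -589) = Add(Add(56, Mul(25, -2, Rational(1, 1089), Rational(35, 33))), -589) = Add(Add(56, Rational(-1750, 35937)), -589) = Add(Rational(2010722, 35937), -589) = Rational(-19156171, 35937)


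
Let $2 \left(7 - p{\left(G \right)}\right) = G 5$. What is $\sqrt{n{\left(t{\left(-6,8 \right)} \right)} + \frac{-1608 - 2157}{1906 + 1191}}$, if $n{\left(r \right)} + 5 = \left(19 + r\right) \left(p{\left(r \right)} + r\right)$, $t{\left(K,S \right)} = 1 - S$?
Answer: $\frac{28 \sqrt{2493085}}{3097} \approx 14.275$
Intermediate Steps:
$p{\left(G \right)} = 7 - \frac{5 G}{2}$ ($p{\left(G \right)} = 7 - \frac{G 5}{2} = 7 - \frac{5 G}{2}$)
$n{\left(r \right)} = -5 + \left(7 - \frac{3 r}{2}\right) \left(19 + r\right)$ ($n{\left(r \right)} = -5 + \left(19 + r\right) \left(\left(7 - \frac{5 r}{2}\right) + r\right) = -5 + \left(19 + r\right) \left(7 - \frac{3 r}{2}\right) = -5 + \left(7 - \frac{3 r}{2}\right) \left(19 + r\right)$)
$\sqrt{n{\left(t{\left(-6,8 \right)} \right)} + \frac{-1608 - 2157}{1906 + 1191}} = \sqrt{\left(128 - \frac{43 \left(1 - 8\right)}{2} - \frac{3 \left(1 - 8\right)^{2}}{2}\right) + \frac{-1608 - 2157}{1906 + 1191}} = \sqrt{\left(128 - \frac{43 \left(1 - 8\right)}{2} - \frac{3 \left(1 - 8\right)^{2}}{2}\right) - \frac{3765}{3097}} = \sqrt{\left(128 - - \frac{301}{2} - \frac{3 \left(-7\right)^{2}}{2}\right) - \frac{3765}{3097}} = \sqrt{\left(128 + \frac{301}{2} - \frac{147}{2}\right) - \frac{3765}{3097}} = \sqrt{205 - \frac{3765}{3097}} = \sqrt{\frac{631120}{3097}} = \frac{28 \sqrt{2493085}}{3097}$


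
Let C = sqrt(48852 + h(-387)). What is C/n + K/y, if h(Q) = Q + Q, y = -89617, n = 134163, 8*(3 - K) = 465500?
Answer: 10579/16294 + sqrt(5342)/44721 ≈ 0.65089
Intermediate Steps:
K = -116369/2 (K = 3 - 1/8*465500 = 3 - 116375/2 = -116369/2 ≈ -58185.)
h(Q) = 2*Q
C = 3*sqrt(5342) (C = sqrt(48852 + 2*(-387)) = sqrt(48852 - 774) = sqrt(48078) = 3*sqrt(5342) ≈ 219.27)
C/n + K/y = (3*sqrt(5342))/134163 - 116369/2/(-89617) = (3*sqrt(5342))*(1/134163) - 116369/2*(-1/89617) = sqrt(5342)/44721 + 10579/16294 = 10579/16294 + sqrt(5342)/44721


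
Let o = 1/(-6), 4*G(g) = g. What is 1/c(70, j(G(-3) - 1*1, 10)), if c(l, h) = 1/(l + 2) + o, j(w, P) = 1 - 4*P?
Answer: -72/11 ≈ -6.5455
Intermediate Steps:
G(g) = g/4
o = -⅙ ≈ -0.16667
c(l, h) = -⅙ + 1/(2 + l) (c(l, h) = 1/(l + 2) - ⅙ = 1/(2 + l) - ⅙ = -⅙ + 1/(2 + l))
1/c(70, j(G(-3) - 1*1, 10)) = 1/((4 - 1*70)/(6*(2 + 70))) = 1/((⅙)*(4 - 70)/72) = 1/((⅙)*(1/72)*(-66)) = 1/(-11/72) = -72/11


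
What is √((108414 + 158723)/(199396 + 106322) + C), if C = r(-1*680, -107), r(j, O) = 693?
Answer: √64851870987498/305718 ≈ 26.341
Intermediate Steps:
C = 693
√((108414 + 158723)/(199396 + 106322) + C) = √((108414 + 158723)/(199396 + 106322) + 693) = √(267137/305718 + 693) = √(212129711/305718) = √64851870987498/305718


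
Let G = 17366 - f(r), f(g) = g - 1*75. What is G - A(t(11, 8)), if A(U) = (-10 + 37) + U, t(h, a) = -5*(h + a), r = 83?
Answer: 17426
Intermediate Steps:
f(g) = -75 + g (f(g) = g - 75 = -75 + g)
t(h, a) = -5*a - 5*h (t(h, a) = -5*(a + h) = -5*a - 5*h)
A(U) = 27 + U
G = 17358 (G = 17366 - (-75 + 83) = 17366 - 1*8 = 17366 - 8 = 17358)
G - A(t(11, 8)) = 17358 - (27 + (-5*8 - 5*11)) = 17358 - (27 + (-40 - 55)) = 17358 - (27 - 95) = 17358 - 1*(-68) = 17358 + 68 = 17426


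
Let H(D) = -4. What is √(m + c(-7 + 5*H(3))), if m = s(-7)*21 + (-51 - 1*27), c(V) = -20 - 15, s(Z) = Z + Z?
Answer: I*√407 ≈ 20.174*I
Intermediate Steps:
s(Z) = 2*Z
c(V) = -35
m = -372 (m = (2*(-7))*21 + (-51 - 1*27) = -14*21 + (-51 - 27) = -294 - 78 = -372)
√(m + c(-7 + 5*H(3))) = √(-372 - 35) = √(-407) = I*√407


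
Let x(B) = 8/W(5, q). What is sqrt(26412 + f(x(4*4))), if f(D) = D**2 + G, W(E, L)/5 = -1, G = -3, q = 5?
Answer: sqrt(660289)/5 ≈ 162.52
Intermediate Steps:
W(E, L) = -5 (W(E, L) = 5*(-1) = -5)
x(B) = -8/5 (x(B) = 8/(-5) = 8*(-1/5) = -8/5)
f(D) = -3 + D**2 (f(D) = D**2 - 3 = -3 + D**2)
sqrt(26412 + f(x(4*4))) = sqrt(26412 + (-3 + (-8/5)**2)) = sqrt(26412 + (-3 + 64/25)) = sqrt(26412 - 11/25) = sqrt(660289/25) = sqrt(660289)/5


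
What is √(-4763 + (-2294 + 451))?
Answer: 3*I*√734 ≈ 81.277*I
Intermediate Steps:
√(-4763 + (-2294 + 451)) = √(-4763 - 1843) = √(-6606) = 3*I*√734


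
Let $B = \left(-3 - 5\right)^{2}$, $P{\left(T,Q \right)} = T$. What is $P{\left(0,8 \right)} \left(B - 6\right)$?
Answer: $0$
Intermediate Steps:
$B = 64$ ($B = \left(-8\right)^{2} = 64$)
$P{\left(0,8 \right)} \left(B - 6\right) = 0 \left(64 - 6\right) = 0 \cdot 58 = 0$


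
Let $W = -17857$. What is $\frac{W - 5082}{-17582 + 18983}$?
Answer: $- \frac{22939}{1401} \approx -16.373$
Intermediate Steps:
$\frac{W - 5082}{-17582 + 18983} = \frac{-17857 - 5082}{-17582 + 18983} = - \frac{22939}{1401}$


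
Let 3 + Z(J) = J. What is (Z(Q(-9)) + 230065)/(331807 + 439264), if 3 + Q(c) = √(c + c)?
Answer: 230059/771071 + 3*I*√2/771071 ≈ 0.29836 + 5.5023e-6*I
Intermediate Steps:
Q(c) = -3 + √2*√c (Q(c) = -3 + √(c + c) = -3 + √(2*c) = -3 + √2*√c)
Z(J) = -3 + J
(Z(Q(-9)) + 230065)/(331807 + 439264) = ((-3 + (-3 + √2*√(-9))) + 230065)/(331807 + 439264) = ((-3 + (-3 + √2*(3*I))) + 230065)/771071 = ((-3 + (-3 + 3*I*√2)) + 230065)*(1/771071) = ((-6 + 3*I*√2) + 230065)*(1/771071) = (230059 + 3*I*√2)*(1/771071) = 230059/771071 + 3*I*√2/771071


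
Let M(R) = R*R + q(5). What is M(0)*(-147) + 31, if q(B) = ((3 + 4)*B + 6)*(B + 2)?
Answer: -42158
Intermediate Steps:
q(B) = (2 + B)*(6 + 7*B) (q(B) = (7*B + 6)*(2 + B) = (6 + 7*B)*(2 + B) = (2 + B)*(6 + 7*B))
M(R) = 287 + R**2 (M(R) = R*R + (12 + 7*5**2 + 20*5) = R**2 + (12 + 7*25 + 100) = R**2 + (12 + 175 + 100) = R**2 + 287 = 287 + R**2)
M(0)*(-147) + 31 = (287 + 0**2)*(-147) + 31 = (287 + 0)*(-147) + 31 = 287*(-147) + 31 = -42189 + 31 = -42158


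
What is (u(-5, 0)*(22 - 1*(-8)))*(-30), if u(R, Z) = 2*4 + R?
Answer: -2700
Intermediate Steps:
u(R, Z) = 8 + R
(u(-5, 0)*(22 - 1*(-8)))*(-30) = ((8 - 5)*(22 - 1*(-8)))*(-30) = (3*(22 + 8))*(-30) = (3*30)*(-30) = 90*(-30) = -2700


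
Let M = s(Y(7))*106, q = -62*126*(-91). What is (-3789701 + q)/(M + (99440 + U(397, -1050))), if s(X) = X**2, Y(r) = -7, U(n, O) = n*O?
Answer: 3078809/312216 ≈ 9.8611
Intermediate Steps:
U(n, O) = O*n
q = 710892 (q = -7812*(-91) = 710892)
M = 5194 (M = (-7)**2*106 = 49*106 = 5194)
(-3789701 + q)/(M + (99440 + U(397, -1050))) = (-3789701 + 710892)/(5194 + (99440 - 1050*397)) = -3078809/(5194 + (99440 - 416850)) = -3078809/(5194 - 317410) = -3078809/(-312216) = -3078809*(-1/312216) = 3078809/312216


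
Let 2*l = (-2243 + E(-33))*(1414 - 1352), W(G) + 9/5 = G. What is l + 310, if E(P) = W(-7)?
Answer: -347479/5 ≈ -69496.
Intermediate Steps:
W(G) = -9/5 + G
E(P) = -44/5 (E(P) = -9/5 - 7 = -44/5)
l = -349029/5 (l = ((-2243 - 44/5)*(1414 - 1352))/2 = (-11259/5*62)/2 = (½)*(-698058/5) = -349029/5 ≈ -69806.)
l + 310 = -349029/5 + 310 = -347479/5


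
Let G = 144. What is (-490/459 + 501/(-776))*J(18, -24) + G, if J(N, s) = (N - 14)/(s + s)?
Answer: 616096151/4274208 ≈ 144.14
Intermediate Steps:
J(N, s) = (-14 + N)/(2*s) (J(N, s) = (-14 + N)/((2*s)) = (-14 + N)*(1/(2*s)) = (-14 + N)/(2*s))
(-490/459 + 501/(-776))*J(18, -24) + G = (-490/459 + 501/(-776))*((½)*(-14 + 18)/(-24)) + 144 = (-490*1/459 + 501*(-1/776))*((½)*(-1/24)*4) + 144 = (-490/459 - 501/776)*(-1/12) + 144 = -610199/356184*(-1/12) + 144 = 610199/4274208 + 144 = 616096151/4274208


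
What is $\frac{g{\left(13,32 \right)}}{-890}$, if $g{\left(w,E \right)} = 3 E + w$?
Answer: $- \frac{109}{890} \approx -0.12247$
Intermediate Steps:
$g{\left(w,E \right)} = w + 3 E$
$\frac{g{\left(13,32 \right)}}{-890} = \frac{13 + 3 \cdot 32}{-890} = \left(13 + 96\right) \left(- \frac{1}{890}\right) = 109 \left(- \frac{1}{890}\right) = - \frac{109}{890}$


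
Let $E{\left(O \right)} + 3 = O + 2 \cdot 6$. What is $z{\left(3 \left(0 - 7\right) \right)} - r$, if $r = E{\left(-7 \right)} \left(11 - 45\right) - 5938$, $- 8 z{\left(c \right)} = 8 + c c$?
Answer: $\frac{47599}{8} \approx 5949.9$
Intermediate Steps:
$E{\left(O \right)} = 9 + O$ ($E{\left(O \right)} = -3 + \left(O + 2 \cdot 6\right) = -3 + \left(O + 12\right) = -3 + \left(12 + O\right) = 9 + O$)
$z{\left(c \right)} = -1 - \frac{c^{2}}{8}$ ($z{\left(c \right)} = - \frac{8 + c c}{8} = - \frac{8 + c^{2}}{8} = -1 - \frac{c^{2}}{8}$)
$r = -6006$ ($r = \left(9 - 7\right) \left(11 - 45\right) - 5938 = 2 \left(-34\right) - 5938 = -68 - 5938 = -6006$)
$z{\left(3 \left(0 - 7\right) \right)} - r = \left(-1 - \frac{\left(3 \left(0 - 7\right)\right)^{2}}{8}\right) - -6006 = \left(-1 - \frac{\left(3 \left(-7\right)\right)^{2}}{8}\right) + 6006 = \left(-1 - \frac{\left(-21\right)^{2}}{8}\right) + 6006 = \left(-1 - \frac{441}{8}\right) + 6006 = - \frac{449}{8} + 6006 = \frac{47599}{8}$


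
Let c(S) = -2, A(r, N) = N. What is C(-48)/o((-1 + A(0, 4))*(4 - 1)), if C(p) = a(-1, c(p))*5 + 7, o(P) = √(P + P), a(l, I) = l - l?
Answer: 7*√2/6 ≈ 1.6499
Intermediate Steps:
a(l, I) = 0
o(P) = √2*√P (o(P) = √(2*P) = √2*√P)
C(p) = 7 (C(p) = 0*5 + 7 = 0 + 7 = 7)
C(-48)/o((-1 + A(0, 4))*(4 - 1)) = 7/((√2*√((-1 + 4)*(4 - 1)))) = 7/((√2*√(3*3))) = 7/((√2*√9)) = 7/((√2*3)) = 7/((3*√2)) = 7*(√2/6) = 7*√2/6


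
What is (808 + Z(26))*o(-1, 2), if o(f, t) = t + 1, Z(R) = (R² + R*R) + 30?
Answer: 6570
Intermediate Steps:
Z(R) = 30 + 2*R² (Z(R) = (R² + R²) + 30 = 2*R² + 30 = 30 + 2*R²)
o(f, t) = 1 + t
(808 + Z(26))*o(-1, 2) = (808 + (30 + 2*26²))*(1 + 2) = (808 + (30 + 2*676))*3 = (808 + (30 + 1352))*3 = (808 + 1382)*3 = 2190*3 = 6570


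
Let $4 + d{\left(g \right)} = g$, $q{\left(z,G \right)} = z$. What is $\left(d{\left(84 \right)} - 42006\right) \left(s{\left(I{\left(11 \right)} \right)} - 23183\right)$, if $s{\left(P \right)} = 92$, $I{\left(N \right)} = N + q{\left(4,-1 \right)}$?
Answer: $968113266$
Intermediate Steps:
$I{\left(N \right)} = 4 + N$ ($I{\left(N \right)} = N + 4 = 4 + N$)
$d{\left(g \right)} = -4 + g$
$\left(d{\left(84 \right)} - 42006\right) \left(s{\left(I{\left(11 \right)} \right)} - 23183\right) = \left(\left(-4 + 84\right) - 42006\right) \left(92 - 23183\right) = \left(80 - 42006\right) \left(-23091\right) = \left(-41926\right) \left(-23091\right) = 968113266$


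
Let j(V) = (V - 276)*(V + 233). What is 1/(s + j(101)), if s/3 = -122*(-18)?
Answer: -1/51862 ≈ -1.9282e-5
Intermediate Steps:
j(V) = (-276 + V)*(233 + V)
s = 6588 (s = 3*(-122*(-18)) = 3*2196 = 6588)
1/(s + j(101)) = 1/(6588 + (-64308 + 101² - 43*101)) = 1/(6588 + (-64308 + 10201 - 4343)) = 1/(6588 - 58450) = 1/(-51862) = -1/51862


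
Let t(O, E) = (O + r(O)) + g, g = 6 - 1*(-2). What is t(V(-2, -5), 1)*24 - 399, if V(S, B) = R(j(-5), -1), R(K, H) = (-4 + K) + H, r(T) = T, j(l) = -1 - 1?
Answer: -543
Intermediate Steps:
j(l) = -2
R(K, H) = -4 + H + K
g = 8 (g = 6 + 2 = 8)
V(S, B) = -7 (V(S, B) = -4 - 1 - 2 = -7)
t(O, E) = 8 + 2*O (t(O, E) = (O + O) + 8 = 2*O + 8 = 8 + 2*O)
t(V(-2, -5), 1)*24 - 399 = (8 + 2*(-7))*24 - 399 = (8 - 14)*24 - 399 = -6*24 - 399 = -144 - 399 = -543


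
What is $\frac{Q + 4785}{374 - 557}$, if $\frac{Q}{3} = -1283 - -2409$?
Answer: $- \frac{2721}{61} \approx -44.607$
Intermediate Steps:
$Q = 3378$ ($Q = 3 \left(-1283 - -2409\right) = 3 \left(-1283 + 2409\right) = 3 \cdot 1126 = 3378$)
$\frac{Q + 4785}{374 - 557} = \frac{3378 + 4785}{374 - 557} = \frac{8163}{-183} = 8163 \left(- \frac{1}{183}\right) = - \frac{2721}{61}$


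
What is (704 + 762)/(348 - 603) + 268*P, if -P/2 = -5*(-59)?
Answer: -40322066/255 ≈ -1.5813e+5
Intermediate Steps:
P = -590 (P = -(-10)*(-59) = -2*295 = -590)
(704 + 762)/(348 - 603) + 268*P = (704 + 762)/(348 - 603) + 268*(-590) = 1466/(-255) - 158120 = 1466*(-1/255) - 158120 = -1466/255 - 158120 = -40322066/255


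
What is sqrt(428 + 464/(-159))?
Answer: 2*sqrt(2686623)/159 ≈ 20.618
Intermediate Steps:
sqrt(428 + 464/(-159)) = sqrt(428 + 464*(-1/159)) = sqrt(428 - 464/159) = sqrt(67588/159) = 2*sqrt(2686623)/159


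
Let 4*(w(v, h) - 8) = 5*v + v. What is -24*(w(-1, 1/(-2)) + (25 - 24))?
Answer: -180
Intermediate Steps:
w(v, h) = 8 + 3*v/2 (w(v, h) = 8 + (5*v + v)/4 = 8 + (6*v)/4 = 8 + 3*v/2)
-24*(w(-1, 1/(-2)) + (25 - 24)) = -24*((8 + (3/2)*(-1)) + (25 - 24)) = -24*((8 - 3/2) + 1) = -24*(13/2 + 1) = -24*15/2 = -180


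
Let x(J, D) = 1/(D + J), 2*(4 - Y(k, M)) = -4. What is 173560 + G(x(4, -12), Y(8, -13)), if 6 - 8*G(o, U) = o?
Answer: 11107889/64 ≈ 1.7356e+5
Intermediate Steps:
Y(k, M) = 6 (Y(k, M) = 4 - ½*(-4) = 4 + 2 = 6)
G(o, U) = ¾ - o/8
173560 + G(x(4, -12), Y(8, -13)) = 173560 + (¾ - 1/(8*(-12 + 4))) = 173560 + (¾ - ⅛/(-8)) = 173560 + (¾ - ⅛*(-⅛)) = 173560 + (¾ + 1/64) = 173560 + 49/64 = 11107889/64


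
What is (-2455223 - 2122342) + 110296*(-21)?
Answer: -6893781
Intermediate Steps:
(-2455223 - 2122342) + 110296*(-21) = -4577565 - 2316216 = -6893781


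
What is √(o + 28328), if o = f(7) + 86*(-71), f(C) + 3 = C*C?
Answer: 2*√5567 ≈ 149.22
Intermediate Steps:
f(C) = -3 + C² (f(C) = -3 + C*C = -3 + C²)
o = -6060 (o = (-3 + 7²) + 86*(-71) = (-3 + 49) - 6106 = 46 - 6106 = -6060)
√(o + 28328) = √(-6060 + 28328) = √22268 = 2*√5567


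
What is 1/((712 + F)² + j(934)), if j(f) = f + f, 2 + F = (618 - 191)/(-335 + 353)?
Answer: 324/175030081 ≈ 1.8511e-6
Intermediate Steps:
F = 391/18 (F = -2 + (618 - 191)/(-335 + 353) = -2 + 427/18 = 391/18 ≈ 21.722)
j(f) = 2*f
1/((712 + F)² + j(934)) = 1/((712 + 391/18)² + 2*934) = 1/((13207/18)² + 1868) = 1/(174424849/324 + 1868) = 1/(175030081/324) = 324/175030081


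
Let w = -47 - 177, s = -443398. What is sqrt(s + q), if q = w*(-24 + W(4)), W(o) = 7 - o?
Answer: I*sqrt(438694) ≈ 662.34*I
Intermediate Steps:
w = -224
q = 4704 (q = -224*(-24 + (7 - 1*4)) = -224*(-24 + (7 - 4)) = -224*(-24 + 3) = -224*(-21) = 4704)
sqrt(s + q) = sqrt(-443398 + 4704) = sqrt(-438694) = I*sqrt(438694)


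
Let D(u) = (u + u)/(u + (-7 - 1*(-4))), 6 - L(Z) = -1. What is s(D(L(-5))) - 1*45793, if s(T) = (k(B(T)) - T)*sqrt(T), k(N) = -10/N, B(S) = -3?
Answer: -45793 - sqrt(14)/12 ≈ -45793.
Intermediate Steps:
L(Z) = 7 (L(Z) = 6 - 1*(-1) = 6 + 1 = 7)
D(u) = 2*u/(-3 + u) (D(u) = (2*u)/(u + (-7 + 4)) = (2*u)/(u - 3) = (2*u)/(-3 + u) = 2*u/(-3 + u))
s(T) = sqrt(T)*(10/3 - T) (s(T) = (-10/(-3) - T)*sqrt(T) = (-10*(-1/3) - T)*sqrt(T) = (10/3 - T)*sqrt(T) = sqrt(T)*(10/3 - T))
s(D(L(-5))) - 1*45793 = sqrt(2*7/(-3 + 7))*(10/3 - 2*7/(-3 + 7)) - 1*45793 = sqrt(2*7/4)*(10/3 - 2*7/4) - 45793 = sqrt(2*7*(1/4))*(10/3 - 2*7/4) - 45793 = sqrt(7/2)*(10/3 - 1*7/2) - 45793 = (sqrt(14)/2)*(10/3 - 7/2) - 45793 = (sqrt(14)/2)*(-1/6) - 45793 = -sqrt(14)/12 - 45793 = -45793 - sqrt(14)/12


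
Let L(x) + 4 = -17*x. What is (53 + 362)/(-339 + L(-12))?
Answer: -415/139 ≈ -2.9856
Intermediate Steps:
L(x) = -4 - 17*x
(53 + 362)/(-339 + L(-12)) = (53 + 362)/(-339 + (-4 - 17*(-12))) = 415/(-339 + (-4 + 204)) = 415/(-339 + 200) = 415/(-139) = 415*(-1/139) = -415/139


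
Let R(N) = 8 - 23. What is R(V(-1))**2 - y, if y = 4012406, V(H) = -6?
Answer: -4012181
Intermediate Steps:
R(N) = -15
R(V(-1))**2 - y = (-15)**2 - 1*4012406 = 225 - 4012406 = -4012181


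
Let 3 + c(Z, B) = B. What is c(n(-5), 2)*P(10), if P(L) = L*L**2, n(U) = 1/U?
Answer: -1000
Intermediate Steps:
n(U) = 1/U
c(Z, B) = -3 + B
P(L) = L**3
c(n(-5), 2)*P(10) = (-3 + 2)*10**3 = -1*1000 = -1000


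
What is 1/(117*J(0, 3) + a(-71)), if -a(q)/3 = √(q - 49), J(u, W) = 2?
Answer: 13/3102 + I*√30/9306 ≈ 0.0041908 + 0.00058857*I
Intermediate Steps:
a(q) = -3*√(-49 + q) (a(q) = -3*√(q - 49) = -3*√(-49 + q))
1/(117*J(0, 3) + a(-71)) = 1/(117*2 - 3*√(-49 - 71)) = 1/(234 - 6*I*√30)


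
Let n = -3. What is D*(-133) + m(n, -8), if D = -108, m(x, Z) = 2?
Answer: 14366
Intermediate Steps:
D*(-133) + m(n, -8) = -108*(-133) + 2 = 14364 + 2 = 14366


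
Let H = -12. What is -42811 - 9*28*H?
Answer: -39787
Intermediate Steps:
-42811 - 9*28*H = -42811 - 9*28*(-12) = -42811 - 252*(-12) = -42811 - 1*(-3024) = -42811 + 3024 = -39787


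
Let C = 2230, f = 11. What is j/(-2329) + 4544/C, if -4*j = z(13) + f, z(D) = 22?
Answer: 21202747/10387340 ≈ 2.0412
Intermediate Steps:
j = -33/4 (j = -(22 + 11)/4 = -¼*33 = -33/4 ≈ -8.2500)
j/(-2329) + 4544/C = -33/4/(-2329) + 4544/2230 = -33/4*(-1/2329) + 4544*(1/2230) = 33/9316 + 2272/1115 = 21202747/10387340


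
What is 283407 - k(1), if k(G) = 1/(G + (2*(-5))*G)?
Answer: 2550664/9 ≈ 2.8341e+5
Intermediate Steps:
k(G) = -1/(9*G) (k(G) = 1/(G - 10*G) = 1/(-9*G) = -1/(9*G))
283407 - k(1) = 283407 - (-1)/(9*1) = 283407 - (-1)/9 = 283407 - 1*(-⅑) = 283407 + ⅑ = 2550664/9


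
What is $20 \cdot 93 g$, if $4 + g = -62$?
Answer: $-122760$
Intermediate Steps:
$g = -66$ ($g = -4 - 62 = -66$)
$20 \cdot 93 g = 20 \cdot 93 \left(-66\right) = 1860 \left(-66\right) = -122760$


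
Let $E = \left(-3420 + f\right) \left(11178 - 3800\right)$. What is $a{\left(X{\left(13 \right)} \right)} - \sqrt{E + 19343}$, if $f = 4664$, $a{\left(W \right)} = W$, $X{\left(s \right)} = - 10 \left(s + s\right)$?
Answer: $-260 - 5 \sqrt{367903} \approx -3292.8$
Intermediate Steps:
$X{\left(s \right)} = - 20 s$ ($X{\left(s \right)} = - 10 \cdot 2 s = - 20 s$)
$E = 9178232$ ($E = \left(-3420 + 4664\right) \left(11178 - 3800\right) = 1244 \cdot 7378 = 9178232$)
$a{\left(X{\left(13 \right)} \right)} - \sqrt{E + 19343} = \left(-20\right) 13 - \sqrt{9178232 + 19343} = -260 - \sqrt{9197575} = -260 - 5 \sqrt{367903}$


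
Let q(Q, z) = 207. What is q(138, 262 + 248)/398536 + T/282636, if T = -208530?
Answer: -2306894623/3128906136 ≈ -0.73728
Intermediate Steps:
q(138, 262 + 248)/398536 + T/282636 = 207/398536 - 208530/282636 = 207*(1/398536) - 208530*1/282636 = 207/398536 - 11585/15702 = -2306894623/3128906136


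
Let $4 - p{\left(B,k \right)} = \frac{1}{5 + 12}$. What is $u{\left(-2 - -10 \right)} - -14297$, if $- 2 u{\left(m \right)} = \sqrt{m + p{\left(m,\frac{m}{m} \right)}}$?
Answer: $14297 - \frac{\sqrt{3451}}{34} \approx 14295.0$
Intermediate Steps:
$p{\left(B,k \right)} = \frac{67}{17}$ ($p{\left(B,k \right)} = 4 - \frac{1}{5 + 12} = 4 - \frac{1}{17} = \frac{67}{17}$)
$u{\left(m \right)} = - \frac{\sqrt{\frac{67}{17} + m}}{2}$ ($u{\left(m \right)} = - \frac{\sqrt{m + \frac{67}{17}}}{2} = - \frac{\sqrt{\frac{67}{17} + m}}{2}$)
$u{\left(-2 - -10 \right)} - -14297 = - \frac{\sqrt{1139 + 289 \left(-2 - -10\right)}}{34} - -14297 = - \frac{\sqrt{1139 + 289 \left(-2 + 10\right)}}{34} + 14297 = - \frac{\sqrt{1139 + 289 \cdot 8}}{34} + 14297 = - \frac{\sqrt{1139 + 2312}}{34} + 14297 = - \frac{\sqrt{3451}}{34} + 14297 = 14297 - \frac{\sqrt{3451}}{34}$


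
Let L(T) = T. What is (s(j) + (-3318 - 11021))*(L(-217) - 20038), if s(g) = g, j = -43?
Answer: 291307410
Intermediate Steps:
(s(j) + (-3318 - 11021))*(L(-217) - 20038) = (-43 + (-3318 - 11021))*(-217 - 20038) = (-43 - 14339)*(-20255) = -14382*(-20255) = 291307410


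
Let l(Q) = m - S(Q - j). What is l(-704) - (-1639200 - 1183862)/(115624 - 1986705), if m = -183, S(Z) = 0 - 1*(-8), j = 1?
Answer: -360199533/1871081 ≈ -192.51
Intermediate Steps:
S(Z) = 8 (S(Z) = 0 + 8 = 8)
l(Q) = -191 (l(Q) = -183 - 1*8 = -183 - 8 = -191)
l(-704) - (-1639200 - 1183862)/(115624 - 1986705) = -191 - (-1639200 - 1183862)/(115624 - 1986705) = -191 - (-2823062)/(-1871081) = -191 - (-2823062)*(-1)/1871081 = -191 - 1*2823062/1871081 = -191 - 2823062/1871081 = -360199533/1871081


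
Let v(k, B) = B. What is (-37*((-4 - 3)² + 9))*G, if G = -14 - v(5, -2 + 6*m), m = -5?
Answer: -38628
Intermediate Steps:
G = 18 (G = -14 - (-2 + 6*(-5)) = -14 - (-2 - 30) = -14 - 1*(-32) = -14 + 32 = 18)
(-37*((-4 - 3)² + 9))*G = -37*((-4 - 3)² + 9)*18 = -37*((-7)² + 9)*18 = -37*(49 + 9)*18 = -37*58*18 = -2146*18 = -38628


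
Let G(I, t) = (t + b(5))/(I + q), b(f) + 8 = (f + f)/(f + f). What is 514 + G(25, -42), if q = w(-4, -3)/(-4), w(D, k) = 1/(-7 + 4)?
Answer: 22018/43 ≈ 512.05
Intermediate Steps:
w(D, k) = -⅓ (w(D, k) = 1/(-3) = -⅓)
b(f) = -7 (b(f) = -8 + (f + f)/(f + f) = -8 + (2*f)/((2*f)) = -8 + (2*f)*(1/(2*f)) = -8 + 1 = -7)
q = 1/12 (q = -⅓/(-4) = -⅓*(-¼) = 1/12 ≈ 0.083333)
G(I, t) = (-7 + t)/(1/12 + I) (G(I, t) = (t - 7)/(I + 1/12) = (-7 + t)/(1/12 + I))
514 + G(25, -42) = 514 + 12*(-7 - 42)/(1 + 12*25) = 514 + 12*(-49)/(1 + 300) = 514 + 12*(-49)/301 = 514 + 12*(1/301)*(-49) = 514 - 84/43 = 22018/43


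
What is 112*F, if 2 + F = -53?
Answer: -6160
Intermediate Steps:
F = -55 (F = -2 - 53 = -55)
112*F = 112*(-55) = -6160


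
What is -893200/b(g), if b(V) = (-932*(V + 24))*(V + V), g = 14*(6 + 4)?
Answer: 1595/76424 ≈ 0.020870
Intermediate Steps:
g = 140 (g = 14*10 = 140)
b(V) = 2*V*(-22368 - 932*V) (b(V) = (-932*(24 + V))*(2*V) = (-22368 - 932*V)*(2*V) = 2*V*(-22368 - 932*V))
-893200/b(g) = -893200*(-1/(260960*(24 + 140))) = -893200/((-1864*140*164)) = -893200/(-42797440) = -893200*(-1/42797440) = 1595/76424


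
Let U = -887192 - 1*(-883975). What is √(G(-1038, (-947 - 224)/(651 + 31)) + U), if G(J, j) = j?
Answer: I*√1497102530/682 ≈ 56.734*I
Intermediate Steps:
U = -3217 (U = -887192 + 883975 = -3217)
√(G(-1038, (-947 - 224)/(651 + 31)) + U) = √((-947 - 224)/(651 + 31) - 3217) = √(-1171/682 - 3217) = √(-2195165/682) = I*√1497102530/682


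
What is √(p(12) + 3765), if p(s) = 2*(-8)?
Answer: √3749 ≈ 61.229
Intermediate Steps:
p(s) = -16
√(p(12) + 3765) = √(-16 + 3765) = √3749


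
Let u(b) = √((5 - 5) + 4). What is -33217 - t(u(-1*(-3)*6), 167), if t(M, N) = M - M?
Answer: -33217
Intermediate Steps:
u(b) = 2 (u(b) = √(0 + 4) = √4 = 2)
t(M, N) = 0
-33217 - t(u(-1*(-3)*6), 167) = -33217 - 1*0 = -33217 + 0 = -33217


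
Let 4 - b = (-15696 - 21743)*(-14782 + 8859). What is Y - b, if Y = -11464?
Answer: 221739729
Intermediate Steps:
b = -221751193 (b = 4 - (-15696 - 21743)*(-14782 + 8859) = 4 - (-37439)*(-5923) = 4 - 1*221751197 = 4 - 221751197 = -221751193)
Y - b = -11464 - 1*(-221751193) = -11464 + 221751193 = 221739729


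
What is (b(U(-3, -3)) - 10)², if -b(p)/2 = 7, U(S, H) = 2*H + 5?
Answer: 576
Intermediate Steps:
U(S, H) = 5 + 2*H
b(p) = -14 (b(p) = -2*7 = -14)
(b(U(-3, -3)) - 10)² = (-14 - 10)² = (-24)² = 576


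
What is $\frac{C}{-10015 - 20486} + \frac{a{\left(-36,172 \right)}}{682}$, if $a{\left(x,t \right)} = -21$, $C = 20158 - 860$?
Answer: $- \frac{13801757}{20801682} \approx -0.66349$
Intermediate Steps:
$C = 19298$ ($C = 20158 - 860 = 19298$)
$\frac{C}{-10015 - 20486} + \frac{a{\left(-36,172 \right)}}{682} = \frac{19298}{-10015 - 20486} - \frac{21}{682} = \frac{19298}{-30501} - \frac{21}{682} = 19298 \left(- \frac{1}{30501}\right) - \frac{21}{682} = - \frac{19298}{30501} - \frac{21}{682} = - \frac{13801757}{20801682}$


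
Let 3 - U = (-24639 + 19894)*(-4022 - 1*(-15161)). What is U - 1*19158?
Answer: 52835400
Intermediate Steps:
U = 52854558 (U = 3 - (-24639 + 19894)*(-4022 - 1*(-15161)) = 3 - (-4745)*(-4022 + 15161) = 3 - (-4745)*11139 = 3 - 1*(-52854555) = 3 + 52854555 = 52854558)
U - 1*19158 = 52854558 - 1*19158 = 52854558 - 19158 = 52835400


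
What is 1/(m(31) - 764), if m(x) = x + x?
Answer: -1/702 ≈ -0.0014245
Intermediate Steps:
m(x) = 2*x
1/(m(31) - 764) = 1/(2*31 - 764) = 1/(62 - 764) = 1/(-702) = -1/702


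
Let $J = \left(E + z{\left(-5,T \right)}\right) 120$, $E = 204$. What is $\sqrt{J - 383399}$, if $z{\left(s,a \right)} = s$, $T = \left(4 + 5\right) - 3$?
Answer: $i \sqrt{359519} \approx 599.6 i$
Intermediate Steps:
$T = 6$ ($T = 9 - 3 = 6$)
$J = 23880$ ($J = \left(204 - 5\right) 120 = 199 \cdot 120 = 23880$)
$\sqrt{J - 383399} = \sqrt{23880 - 383399} = \sqrt{-359519} = i \sqrt{359519}$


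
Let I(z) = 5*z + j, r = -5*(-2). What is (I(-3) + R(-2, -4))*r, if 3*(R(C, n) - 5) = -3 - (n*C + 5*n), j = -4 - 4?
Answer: -150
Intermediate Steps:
j = -8
r = 10
R(C, n) = 4 - 5*n/3 - C*n/3 (R(C, n) = 5 + (-3 - (n*C + 5*n))/3 = 5 + (-3 - (C*n + 5*n))/3 = 5 + (-3 - (5*n + C*n))/3 = 5 + (-3 + (-5*n - C*n))/3 = 5 + (-3 - 5*n - C*n)/3 = 5 + (-1 - 5*n/3 - C*n/3) = 4 - 5*n/3 - C*n/3)
I(z) = -8 + 5*z (I(z) = 5*z - 8 = -8 + 5*z)
(I(-3) + R(-2, -4))*r = ((-8 + 5*(-3)) + (4 - 5/3*(-4) - ⅓*(-2)*(-4)))*10 = ((-8 - 15) + (4 + 20/3 - 8/3))*10 = (-23 + 8)*10 = -15*10 = -150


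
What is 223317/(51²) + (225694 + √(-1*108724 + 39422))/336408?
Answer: 4206258635/48610956 + I*√69302/336408 ≈ 86.529 + 0.00078254*I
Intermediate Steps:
223317/(51²) + (225694 + √(-1*108724 + 39422))/336408 = 223317/2601 + (225694 + √(-108724 + 39422))*(1/336408) = 223317*(1/2601) + (225694 + √(-69302))*(1/336408) = 24813/289 + (225694 + I*√69302)*(1/336408) = 24813/289 + (112847/168204 + I*√69302/336408) = 4206258635/48610956 + I*√69302/336408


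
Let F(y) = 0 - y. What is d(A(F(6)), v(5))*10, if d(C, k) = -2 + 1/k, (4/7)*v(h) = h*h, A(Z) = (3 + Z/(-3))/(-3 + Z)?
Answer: -692/35 ≈ -19.771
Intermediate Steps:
F(y) = -y
A(Z) = (3 - Z/3)/(-3 + Z) (A(Z) = (3 + Z*(-⅓))/(-3 + Z) = (3 - Z/3)/(-3 + Z))
v(h) = 7*h²/4 (v(h) = 7*(h*h)/4 = 7*h²/4)
d(C, k) = -2 + 1/k
d(A(F(6)), v(5))*10 = (-2 + 1/((7/4)*5²))*10 = (-2 + 1/((7/4)*25))*10 = (-2 + 1/(175/4))*10 = (-2 + 4/175)*10 = -346/175*10 = -692/35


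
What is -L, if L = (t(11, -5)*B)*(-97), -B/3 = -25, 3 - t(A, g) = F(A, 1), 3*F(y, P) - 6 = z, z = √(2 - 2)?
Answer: 7275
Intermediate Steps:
z = 0 (z = √0 = 0)
F(y, P) = 2 (F(y, P) = 2 + (⅓)*0 = 2 + 0 = 2)
t(A, g) = 1 (t(A, g) = 3 - 1*2 = 3 - 2 = 1)
B = 75 (B = -3*(-25) = 75)
L = -7275 (L = (1*75)*(-97) = 75*(-97) = -7275)
-L = -1*(-7275) = 7275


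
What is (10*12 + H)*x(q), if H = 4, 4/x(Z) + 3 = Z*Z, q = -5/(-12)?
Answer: -71424/407 ≈ -175.49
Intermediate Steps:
q = 5/12 (q = -5*(-1/12) = 5/12 ≈ 0.41667)
x(Z) = 4/(-3 + Z²) (x(Z) = 4/(-3 + Z*Z) = 4/(-3 + Z²))
(10*12 + H)*x(q) = (10*12 + 4)*(4/(-3 + (5/12)²)) = (120 + 4)*(4/(-3 + 25/144)) = 124*(4/(-407/144)) = 124*(4*(-144/407)) = 124*(-576/407) = -71424/407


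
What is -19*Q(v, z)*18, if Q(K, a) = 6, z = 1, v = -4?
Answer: -2052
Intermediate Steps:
-19*Q(v, z)*18 = -19*6*18 = -114*18 = -2052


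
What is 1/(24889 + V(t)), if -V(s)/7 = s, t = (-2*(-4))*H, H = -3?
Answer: 1/25057 ≈ 3.9909e-5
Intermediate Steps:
t = -24 (t = -2*(-4)*(-3) = 8*(-3) = -24)
V(s) = -7*s
1/(24889 + V(t)) = 1/(24889 - 7*(-24)) = 1/(24889 + 168) = 1/25057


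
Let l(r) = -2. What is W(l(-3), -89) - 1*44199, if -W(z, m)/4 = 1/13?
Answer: -574591/13 ≈ -44199.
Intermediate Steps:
W(z, m) = -4/13
W(l(-3), -89) - 1*44199 = -4/13 - 1*44199 = -4/13 - 44199 = -574591/13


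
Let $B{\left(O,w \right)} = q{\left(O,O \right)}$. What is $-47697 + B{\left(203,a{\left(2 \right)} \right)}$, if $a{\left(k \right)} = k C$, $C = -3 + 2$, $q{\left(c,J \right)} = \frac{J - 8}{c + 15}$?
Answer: $- \frac{10397751}{218} \approx -47696.0$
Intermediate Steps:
$q{\left(c,J \right)} = \frac{-8 + J}{15 + c}$
$C = -1$
$a{\left(k \right)} = - k$ ($a{\left(k \right)} = k \left(-1\right) = - k$)
$B{\left(O,w \right)} = \frac{-8 + O}{15 + O}$
$-47697 + B{\left(203,a{\left(2 \right)} \right)} = -47697 + \frac{-8 + 203}{15 + 203} = -47697 + \frac{1}{218} \cdot 195 = -47697 + \frac{195}{218} = - \frac{10397751}{218}$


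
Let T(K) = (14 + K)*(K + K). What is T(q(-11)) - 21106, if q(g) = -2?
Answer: -21154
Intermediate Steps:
T(K) = 2*K*(14 + K) (T(K) = (14 + K)*(2*K) = 2*K*(14 + K))
T(q(-11)) - 21106 = 2*(-2)*(14 - 2) - 21106 = 2*(-2)*12 - 21106 = -48 - 21106 = -21154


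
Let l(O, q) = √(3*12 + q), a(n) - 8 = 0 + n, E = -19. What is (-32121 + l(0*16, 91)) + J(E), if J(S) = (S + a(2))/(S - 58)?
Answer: -2473308/77 + √127 ≈ -32110.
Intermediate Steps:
a(n) = 8 + n (a(n) = 8 + (0 + n) = 8 + n)
l(O, q) = √(36 + q)
J(S) = (10 + S)/(-58 + S) (J(S) = (S + (8 + 2))/(S - 58) = (S + 10)/(-58 + S) = (10 + S)/(-58 + S))
(-32121 + l(0*16, 91)) + J(E) = (-32121 + √(36 + 91)) + (10 - 19)/(-58 - 19) = (-32121 + √127) - 9/(-77) = (-32121 + √127) - 1/77*(-9) = (-32121 + √127) + 9/77 = -2473308/77 + √127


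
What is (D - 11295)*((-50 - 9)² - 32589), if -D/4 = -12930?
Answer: -1176690900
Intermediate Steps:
D = 51720 (D = -4*(-12930) = 51720)
(D - 11295)*((-50 - 9)² - 32589) = (51720 - 11295)*((-50 - 9)² - 32589) = 40425*((-59)² - 32589) = 40425*(3481 - 32589) = 40425*(-29108) = -1176690900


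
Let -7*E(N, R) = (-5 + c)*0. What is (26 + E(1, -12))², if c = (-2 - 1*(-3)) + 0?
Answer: 676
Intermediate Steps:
c = 1 (c = (-2 + 3) + 0 = 1 + 0 = 1)
E(N, R) = 0 (E(N, R) = -(-5 + 1)*0/7 = -(-4)*0/7 = -⅐*0 = 0)
(26 + E(1, -12))² = (26 + 0)² = 26² = 676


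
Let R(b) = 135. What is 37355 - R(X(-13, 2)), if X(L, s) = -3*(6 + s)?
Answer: 37220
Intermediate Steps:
X(L, s) = -18 - 3*s
37355 - R(X(-13, 2)) = 37355 - 1*135 = 37355 - 135 = 37220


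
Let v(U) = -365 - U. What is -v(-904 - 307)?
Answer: -846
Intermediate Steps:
-v(-904 - 307) = -(-365 - (-904 - 307)) = -(-365 - 1*(-1211)) = -(-365 + 1211) = -1*846 = -846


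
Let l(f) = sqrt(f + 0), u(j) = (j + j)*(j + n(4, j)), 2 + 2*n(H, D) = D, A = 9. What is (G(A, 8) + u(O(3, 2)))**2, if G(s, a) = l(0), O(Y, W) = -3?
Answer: 1089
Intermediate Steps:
n(H, D) = -1 + D/2
u(j) = 2*j*(-1 + 3*j/2) (u(j) = (j + j)*(j + (-1 + j/2)) = (2*j)*(-1 + 3*j/2) = 2*j*(-1 + 3*j/2))
l(f) = sqrt(f)
G(s, a) = 0 (G(s, a) = sqrt(0) = 0)
(G(A, 8) + u(O(3, 2)))**2 = (0 - 3*(-2 + 3*(-3)))**2 = (0 - 3*(-2 - 9))**2 = (0 - 3*(-11))**2 = (0 + 33)**2 = 33**2 = 1089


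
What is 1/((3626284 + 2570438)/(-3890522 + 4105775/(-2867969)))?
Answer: -3719300198531/5924002199206 ≈ -0.62784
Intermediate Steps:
1/((3626284 + 2570438)/(-3890522 + 4105775/(-2867969))) = 1/(6196722/(-3890522 + 4105775*(-1/2867969))) = 1/(6196722/(-3890522 - 4105775/2867969)) = 1/(6196722/(-11157900595593/2867969)) = 1/(6196722*(-2867969/11157900595593)) = 1/(-5924002199206/3719300198531) = -3719300198531/5924002199206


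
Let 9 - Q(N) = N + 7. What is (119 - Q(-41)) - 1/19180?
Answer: 1457679/19180 ≈ 76.000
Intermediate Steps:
Q(N) = 2 - N (Q(N) = 9 - (N + 7) = 9 - (7 + N) = 9 + (-7 - N) = 2 - N)
(119 - Q(-41)) - 1/19180 = (119 - (2 - 1*(-41))) - 1/19180 = (119 - (2 + 41)) - 1*1/19180 = (119 - 1*43) - 1/19180 = (119 - 43) - 1/19180 = 76 - 1/19180 = 1457679/19180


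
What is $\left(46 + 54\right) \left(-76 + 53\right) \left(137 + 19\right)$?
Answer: $-358800$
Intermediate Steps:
$\left(46 + 54\right) \left(-76 + 53\right) \left(137 + 19\right) = 100 \left(-23\right) 156 = \left(-2300\right) 156 = -358800$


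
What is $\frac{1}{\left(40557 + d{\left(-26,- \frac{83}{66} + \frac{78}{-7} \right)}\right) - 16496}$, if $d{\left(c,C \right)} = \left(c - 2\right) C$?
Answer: $\frac{33}{805471} \approx 4.097 \cdot 10^{-5}$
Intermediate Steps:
$d{\left(c,C \right)} = C \left(-2 + c\right)$ ($d{\left(c,C \right)} = \left(-2 + c\right) C = C \left(-2 + c\right)$)
$\frac{1}{\left(40557 + d{\left(-26,- \frac{83}{66} + \frac{78}{-7} \right)}\right) - 16496} = \frac{1}{\left(40557 + \left(- \frac{83}{66} + \frac{78}{-7}\right) \left(-2 - 26\right)\right) - 16496} = \frac{1}{\left(40557 + \left(\left(-83\right) \frac{1}{66} + 78 \left(- \frac{1}{7}\right)\right) \left(-28\right)\right) - 16496} = \frac{1}{\left(40557 + \left(- \frac{83}{66} - \frac{78}{7}\right) \left(-28\right)\right) - 16496} = \frac{1}{\left(40557 - - \frac{11458}{33}\right) - 16496} = \frac{1}{\left(40557 + \frac{11458}{33}\right) - 16496} = \frac{1}{\frac{1349839}{33} - 16496} = \frac{1}{\frac{805471}{33}} = \frac{33}{805471}$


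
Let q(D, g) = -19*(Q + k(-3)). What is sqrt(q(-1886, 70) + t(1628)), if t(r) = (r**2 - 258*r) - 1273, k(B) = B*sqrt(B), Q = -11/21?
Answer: sqrt(983031756 + 25137*I*sqrt(3))/21 ≈ 1493.0 + 0.033063*I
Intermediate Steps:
Q = -11/21 (Q = -11*1/21 = -11/21 ≈ -0.52381)
k(B) = B**(3/2)
q(D, g) = 209/21 + 57*I*sqrt(3) (q(D, g) = -19*(-11/21 + (-3)**(3/2)) = -19*(-11/21 - 3*I*sqrt(3)) = 209/21 + 57*I*sqrt(3))
t(r) = -1273 + r**2 - 258*r
sqrt(q(-1886, 70) + t(1628)) = sqrt((209/21 + 57*I*sqrt(3)) + (-1273 + 1628**2 - 258*1628)) = sqrt((209/21 + 57*I*sqrt(3)) + (-1273 + 2650384 - 420024)) = sqrt((209/21 + 57*I*sqrt(3)) + 2229087) = sqrt(46811036/21 + 57*I*sqrt(3))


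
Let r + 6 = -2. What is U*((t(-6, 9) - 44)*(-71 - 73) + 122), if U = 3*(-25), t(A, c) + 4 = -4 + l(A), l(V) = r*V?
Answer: -52350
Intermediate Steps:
r = -8 (r = -6 - 2 = -8)
l(V) = -8*V
t(A, c) = -8 - 8*A (t(A, c) = -4 + (-4 - 8*A) = -8 - 8*A)
U = -75
U*((t(-6, 9) - 44)*(-71 - 73) + 122) = -75*(((-8 - 8*(-6)) - 44)*(-71 - 73) + 122) = -75*(((-8 + 48) - 44)*(-144) + 122) = -75*((40 - 44)*(-144) + 122) = -75*(-4*(-144) + 122) = -75*(576 + 122) = -75*698 = -52350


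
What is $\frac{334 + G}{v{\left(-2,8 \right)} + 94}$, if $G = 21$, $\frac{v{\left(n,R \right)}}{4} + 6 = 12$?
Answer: $\frac{355}{118} \approx 3.0085$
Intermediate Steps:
$v{\left(n,R \right)} = 24$ ($v{\left(n,R \right)} = -24 + 4 \cdot 12 = -24 + 48 = 24$)
$\frac{334 + G}{v{\left(-2,8 \right)} + 94} = \frac{334 + 21}{24 + 94} = \frac{355}{118}$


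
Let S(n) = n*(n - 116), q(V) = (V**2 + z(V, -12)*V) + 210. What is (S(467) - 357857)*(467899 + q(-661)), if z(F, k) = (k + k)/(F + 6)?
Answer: -22992703551368/131 ≈ -1.7552e+11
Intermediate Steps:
z(F, k) = 2*k/(6 + F) (z(F, k) = (2*k)/(6 + F) = 2*k/(6 + F))
q(V) = 210 + V**2 - 24*V/(6 + V) (q(V) = (V**2 + (2*(-12)/(6 + V))*V) + 210 = (V**2 + (-24/(6 + V))*V) + 210 = (V**2 - 24*V/(6 + V)) + 210 = 210 + V**2 - 24*V/(6 + V))
S(n) = n*(-116 + n)
(S(467) - 357857)*(467899 + q(-661)) = (467*(-116 + 467) - 357857)*(467899 + (-24*(-661) + (6 - 661)*(210 + (-661)**2))/(6 - 661)) = (467*351 - 357857)*(467899 + (15864 - 655*(210 + 436921))/(-655)) = (163917 - 357857)*(467899 - (15864 - 655*437131)/655) = -193940*(467899 - (15864 - 286320805)/655) = -193940*(467899 - 1/655*(-286304941)) = -193940*(467899 + 286304941/655) = -193940*592778786/655 = -22992703551368/131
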